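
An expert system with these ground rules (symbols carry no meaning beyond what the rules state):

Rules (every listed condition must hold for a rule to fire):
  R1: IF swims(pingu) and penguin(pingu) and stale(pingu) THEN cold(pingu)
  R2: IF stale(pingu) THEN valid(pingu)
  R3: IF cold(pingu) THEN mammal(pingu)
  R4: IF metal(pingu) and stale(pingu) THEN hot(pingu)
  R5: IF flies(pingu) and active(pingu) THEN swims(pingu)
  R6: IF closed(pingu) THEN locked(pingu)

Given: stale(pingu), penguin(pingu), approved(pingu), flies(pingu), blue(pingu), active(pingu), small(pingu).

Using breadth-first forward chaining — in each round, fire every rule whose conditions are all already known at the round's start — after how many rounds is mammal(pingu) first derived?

[1] R2 [IF stale(pingu) THEN valid(pingu)]; R5 [IF flies(pingu) and active(pingu) THEN swims(pingu)]. ⇒ new: valid(pingu), swims(pingu).
[2] R1 [IF swims(pingu) and penguin(pingu) and stale(pingu) THEN cold(pingu)]. ⇒ new: cold(pingu).
[3] R3 [IF cold(pingu) THEN mammal(pingu)]. ⇒ new: mammal(pingu).
mammal(pingu) first appears in round 3.

3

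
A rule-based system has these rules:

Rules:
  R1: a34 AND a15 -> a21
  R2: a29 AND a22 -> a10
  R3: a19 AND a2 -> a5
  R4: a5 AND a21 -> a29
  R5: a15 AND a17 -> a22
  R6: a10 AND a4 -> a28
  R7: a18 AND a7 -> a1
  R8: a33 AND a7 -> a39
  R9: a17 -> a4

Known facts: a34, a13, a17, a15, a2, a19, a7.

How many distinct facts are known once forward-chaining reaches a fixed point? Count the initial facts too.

14

Round 1 fires R1, R3, R5, R9, giving a21, a5, a22, a4.
Round 2 fires R4, giving a29.
Round 3 fires R2, giving a10.
Round 4 fires R6, giving a28.
Closure: {a10, a13, a15, a17, a19, a2, a21, a22, a28, a29, a34, a4, a5, a7} — 14 facts.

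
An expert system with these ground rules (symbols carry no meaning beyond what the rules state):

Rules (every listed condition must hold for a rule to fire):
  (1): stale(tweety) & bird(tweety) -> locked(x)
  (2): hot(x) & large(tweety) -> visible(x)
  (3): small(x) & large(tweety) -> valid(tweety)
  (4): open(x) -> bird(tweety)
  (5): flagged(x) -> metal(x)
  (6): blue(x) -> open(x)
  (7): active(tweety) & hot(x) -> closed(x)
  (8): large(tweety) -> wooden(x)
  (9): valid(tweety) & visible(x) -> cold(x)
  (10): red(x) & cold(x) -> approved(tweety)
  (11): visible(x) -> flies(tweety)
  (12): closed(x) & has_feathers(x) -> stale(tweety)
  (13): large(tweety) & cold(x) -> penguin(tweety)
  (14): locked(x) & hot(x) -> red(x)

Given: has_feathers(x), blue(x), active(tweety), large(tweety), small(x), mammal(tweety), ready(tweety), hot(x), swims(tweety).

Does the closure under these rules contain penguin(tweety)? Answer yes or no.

Round 1 — (2), (3), (6), (7), (8), derive visible(x), valid(tweety), open(x), closed(x), wooden(x).
Round 2 — (4), (9), (11), (12), derive bird(tweety), cold(x), flies(tweety), stale(tweety).
Round 3 — (1), (13), derive locked(x), penguin(tweety).
Round 4 — (14), derive red(x).
Round 5 — (10), derive approved(tweety).
penguin(tweety) appears in round 3, so it is derivable.

yes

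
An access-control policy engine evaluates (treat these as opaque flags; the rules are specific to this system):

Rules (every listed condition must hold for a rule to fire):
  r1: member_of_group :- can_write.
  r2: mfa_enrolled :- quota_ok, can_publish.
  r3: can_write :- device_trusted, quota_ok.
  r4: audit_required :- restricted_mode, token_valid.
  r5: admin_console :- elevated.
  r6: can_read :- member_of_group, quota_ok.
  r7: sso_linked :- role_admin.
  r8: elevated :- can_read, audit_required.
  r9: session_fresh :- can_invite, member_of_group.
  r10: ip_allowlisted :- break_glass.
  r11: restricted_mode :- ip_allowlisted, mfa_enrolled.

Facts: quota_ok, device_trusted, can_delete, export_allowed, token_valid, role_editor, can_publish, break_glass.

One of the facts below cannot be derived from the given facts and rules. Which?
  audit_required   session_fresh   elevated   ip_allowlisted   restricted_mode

session_fresh

Round 1: r2 [mfa_enrolled :- quota_ok, can_publish.]; r3 [can_write :- device_trusted, quota_ok.]; r10 [ip_allowlisted :- break_glass.]. Adds mfa_enrolled, can_write, ip_allowlisted.
Round 2: r1 [member_of_group :- can_write.]; r11 [restricted_mode :- ip_allowlisted, mfa_enrolled.]. Adds member_of_group, restricted_mode.
Round 3: r4 [audit_required :- restricted_mode, token_valid.]; r6 [can_read :- member_of_group, quota_ok.]. Adds audit_required, can_read.
Round 4: r8 [elevated :- can_read, audit_required.]. Adds elevated.
Round 5: r5 [admin_console :- elevated.]. Adds admin_console.
Derived: restricted_mode (round 2), elevated (round 4), audit_required (round 3), ip_allowlisted (round 1). session_fresh never appears in any round.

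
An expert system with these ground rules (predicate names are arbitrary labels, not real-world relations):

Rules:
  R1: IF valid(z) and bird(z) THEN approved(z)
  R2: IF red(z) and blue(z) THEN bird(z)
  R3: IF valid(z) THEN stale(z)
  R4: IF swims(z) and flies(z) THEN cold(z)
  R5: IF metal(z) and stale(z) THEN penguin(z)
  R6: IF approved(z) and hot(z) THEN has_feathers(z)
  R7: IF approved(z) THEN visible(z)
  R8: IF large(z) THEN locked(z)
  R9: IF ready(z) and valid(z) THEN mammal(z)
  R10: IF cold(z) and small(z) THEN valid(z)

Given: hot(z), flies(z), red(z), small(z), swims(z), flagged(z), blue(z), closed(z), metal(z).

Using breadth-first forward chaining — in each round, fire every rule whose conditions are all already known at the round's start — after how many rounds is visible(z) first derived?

4

[1] R2 [IF red(z) and blue(z) THEN bird(z)]; R4 [IF swims(z) and flies(z) THEN cold(z)]. ⇒ new: bird(z), cold(z).
[2] R10 [IF cold(z) and small(z) THEN valid(z)]. ⇒ new: valid(z).
[3] R1 [IF valid(z) and bird(z) THEN approved(z)]; R3 [IF valid(z) THEN stale(z)]. ⇒ new: approved(z), stale(z).
[4] R5 [IF metal(z) and stale(z) THEN penguin(z)]; R6 [IF approved(z) and hot(z) THEN has_feathers(z)]; R7 [IF approved(z) THEN visible(z)]. ⇒ new: penguin(z), has_feathers(z), visible(z).
visible(z) first appears in round 4.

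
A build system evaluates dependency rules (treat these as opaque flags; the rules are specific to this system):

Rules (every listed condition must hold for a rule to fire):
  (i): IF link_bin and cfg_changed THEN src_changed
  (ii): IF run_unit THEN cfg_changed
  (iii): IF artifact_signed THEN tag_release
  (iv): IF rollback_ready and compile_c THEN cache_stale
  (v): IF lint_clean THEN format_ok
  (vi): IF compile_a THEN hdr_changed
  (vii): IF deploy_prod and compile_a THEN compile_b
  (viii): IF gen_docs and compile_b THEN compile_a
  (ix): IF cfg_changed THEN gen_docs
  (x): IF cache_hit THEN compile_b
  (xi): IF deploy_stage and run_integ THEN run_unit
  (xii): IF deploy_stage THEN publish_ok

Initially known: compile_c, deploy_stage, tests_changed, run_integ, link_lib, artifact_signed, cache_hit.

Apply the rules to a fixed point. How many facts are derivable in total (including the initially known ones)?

15

Round 1 fires (iii), (x), (xi), (xii), giving tag_release, compile_b, run_unit, publish_ok.
Round 2 fires (ii), giving cfg_changed.
Round 3 fires (ix), giving gen_docs.
Round 4 fires (viii), giving compile_a.
Round 5 fires (vi), giving hdr_changed.
Closure: {artifact_signed, cache_hit, cfg_changed, compile_a, compile_b, compile_c, deploy_stage, gen_docs, hdr_changed, link_lib, publish_ok, run_integ, run_unit, tag_release, tests_changed} — 15 facts.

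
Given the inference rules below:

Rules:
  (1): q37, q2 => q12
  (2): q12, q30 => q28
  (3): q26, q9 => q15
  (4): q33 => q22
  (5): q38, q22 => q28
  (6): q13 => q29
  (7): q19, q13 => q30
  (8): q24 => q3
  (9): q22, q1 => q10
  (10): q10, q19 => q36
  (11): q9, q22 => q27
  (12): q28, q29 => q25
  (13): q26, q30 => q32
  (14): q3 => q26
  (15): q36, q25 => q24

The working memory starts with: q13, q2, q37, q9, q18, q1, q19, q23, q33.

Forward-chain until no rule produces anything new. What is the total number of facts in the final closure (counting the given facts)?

23

Round 1: (1) [q37, q2 => q12]; (4) [q33 => q22]; (6) [q13 => q29]; (7) [q19, q13 => q30]. New: q12, q22, q29, q30.
Round 2: (2) [q12, q30 => q28]; (9) [q22, q1 => q10]; (11) [q9, q22 => q27]. New: q28, q10, q27.
Round 3: (10) [q10, q19 => q36]; (12) [q28, q29 => q25]. New: q36, q25.
Round 4: (15) [q36, q25 => q24]. New: q24.
Round 5: (8) [q24 => q3]. New: q3.
Round 6: (14) [q3 => q26]. New: q26.
Round 7: (3) [q26, q9 => q15]; (13) [q26, q30 => q32]. New: q15, q32.
Closure: {q1, q10, q12, q13, q15, q18, q19, q2, q22, q23, q24, q25, q26, q27, q28, q29, q3, q30, q32, q33, q36, q37, q9} — 23 facts.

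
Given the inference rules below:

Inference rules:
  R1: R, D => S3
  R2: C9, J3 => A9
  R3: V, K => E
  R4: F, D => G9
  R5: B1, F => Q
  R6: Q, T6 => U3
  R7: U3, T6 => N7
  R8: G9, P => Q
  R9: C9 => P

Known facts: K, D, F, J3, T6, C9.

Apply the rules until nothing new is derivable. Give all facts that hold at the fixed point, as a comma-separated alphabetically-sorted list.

Round 1 — R2, R4, R9, derive A9, G9, P.
Round 2 — R8, derive Q.
Round 3 — R6, derive U3.
Round 4 — R7, derive N7.

A9, C9, D, F, G9, J3, K, N7, P, Q, T6, U3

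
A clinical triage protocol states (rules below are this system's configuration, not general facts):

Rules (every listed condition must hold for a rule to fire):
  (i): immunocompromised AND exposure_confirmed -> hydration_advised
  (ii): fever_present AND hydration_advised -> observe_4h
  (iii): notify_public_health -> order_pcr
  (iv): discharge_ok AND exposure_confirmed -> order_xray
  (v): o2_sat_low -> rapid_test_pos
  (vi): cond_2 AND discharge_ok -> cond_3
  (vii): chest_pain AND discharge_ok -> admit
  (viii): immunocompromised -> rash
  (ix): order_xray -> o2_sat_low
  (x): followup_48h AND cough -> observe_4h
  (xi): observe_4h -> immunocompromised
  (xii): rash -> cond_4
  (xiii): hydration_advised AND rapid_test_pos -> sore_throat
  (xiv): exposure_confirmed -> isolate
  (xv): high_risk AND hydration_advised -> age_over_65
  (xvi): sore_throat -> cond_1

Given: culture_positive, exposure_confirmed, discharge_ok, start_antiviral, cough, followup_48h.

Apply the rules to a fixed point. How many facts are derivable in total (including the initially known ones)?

17

Round 1: (iv) [discharge_ok AND exposure_confirmed -> order_xray]; (x) [followup_48h AND cough -> observe_4h]; (xiv) [exposure_confirmed -> isolate]. Adds order_xray, observe_4h, isolate.
Round 2: (ix) [order_xray -> o2_sat_low]; (xi) [observe_4h -> immunocompromised]. Adds o2_sat_low, immunocompromised.
Round 3: (i) [immunocompromised AND exposure_confirmed -> hydration_advised]; (v) [o2_sat_low -> rapid_test_pos]; (viii) [immunocompromised -> rash]. Adds hydration_advised, rapid_test_pos, rash.
Round 4: (xii) [rash -> cond_4]; (xiii) [hydration_advised AND rapid_test_pos -> sore_throat]. Adds cond_4, sore_throat.
Round 5: (xvi) [sore_throat -> cond_1]. Adds cond_1.
Closure: {cond_1, cond_4, cough, culture_positive, discharge_ok, exposure_confirmed, followup_48h, hydration_advised, immunocompromised, isolate, o2_sat_low, observe_4h, order_xray, rapid_test_pos, rash, sore_throat, start_antiviral} — 17 facts.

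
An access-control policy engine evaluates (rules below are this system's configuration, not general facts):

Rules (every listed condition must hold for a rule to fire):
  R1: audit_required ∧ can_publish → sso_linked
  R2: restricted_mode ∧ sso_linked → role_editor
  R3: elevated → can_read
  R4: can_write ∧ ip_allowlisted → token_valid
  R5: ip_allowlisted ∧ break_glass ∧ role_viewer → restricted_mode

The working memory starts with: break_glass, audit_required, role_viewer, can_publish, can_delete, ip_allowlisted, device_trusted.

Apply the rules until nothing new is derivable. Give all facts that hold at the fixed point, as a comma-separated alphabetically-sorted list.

Round 1: R1 [audit_required ∧ can_publish → sso_linked]; R5 [ip_allowlisted ∧ break_glass ∧ role_viewer → restricted_mode]. New: sso_linked, restricted_mode.
Round 2: R2 [restricted_mode ∧ sso_linked → role_editor]. New: role_editor.

audit_required, break_glass, can_delete, can_publish, device_trusted, ip_allowlisted, restricted_mode, role_editor, role_viewer, sso_linked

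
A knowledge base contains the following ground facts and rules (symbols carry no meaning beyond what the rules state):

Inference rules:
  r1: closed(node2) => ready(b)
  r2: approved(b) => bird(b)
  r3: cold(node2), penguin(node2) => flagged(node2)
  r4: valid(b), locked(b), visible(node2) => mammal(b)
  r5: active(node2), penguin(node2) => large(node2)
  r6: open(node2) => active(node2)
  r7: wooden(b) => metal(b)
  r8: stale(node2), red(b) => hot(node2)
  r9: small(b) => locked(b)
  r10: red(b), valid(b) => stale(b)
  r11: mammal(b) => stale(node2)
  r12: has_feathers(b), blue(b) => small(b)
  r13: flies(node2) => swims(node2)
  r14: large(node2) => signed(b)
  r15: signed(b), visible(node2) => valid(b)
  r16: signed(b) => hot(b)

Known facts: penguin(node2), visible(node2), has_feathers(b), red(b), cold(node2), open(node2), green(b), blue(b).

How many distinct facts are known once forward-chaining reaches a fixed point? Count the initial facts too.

20

Round 1 fires r3, r6, r12, giving flagged(node2), active(node2), small(b).
Round 2 fires r5, r9, giving large(node2), locked(b).
Round 3 fires r14, giving signed(b).
Round 4 fires r15, r16, giving valid(b), hot(b).
Round 5 fires r4, r10, giving mammal(b), stale(b).
Round 6 fires r11, giving stale(node2).
Round 7 fires r8, giving hot(node2).
Closure: {active(node2), blue(b), cold(node2), flagged(node2), green(b), has_feathers(b), hot(b), hot(node2), large(node2), locked(b), mammal(b), open(node2), penguin(node2), red(b), signed(b), small(b), stale(b), stale(node2), valid(b), visible(node2)} — 20 facts.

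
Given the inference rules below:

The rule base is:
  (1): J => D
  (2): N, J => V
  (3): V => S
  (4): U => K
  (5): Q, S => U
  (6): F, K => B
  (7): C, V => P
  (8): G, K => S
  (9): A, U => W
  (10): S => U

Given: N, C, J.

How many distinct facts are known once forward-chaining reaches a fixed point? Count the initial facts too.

Round 1: (1) [J => D]; (2) [N, J => V]. Adds D, V.
Round 2: (3) [V => S]; (7) [C, V => P]. Adds S, P.
Round 3: (10) [S => U]. Adds U.
Round 4: (4) [U => K]. Adds K.
Closure: {C, D, J, K, N, P, S, U, V} — 9 facts.

9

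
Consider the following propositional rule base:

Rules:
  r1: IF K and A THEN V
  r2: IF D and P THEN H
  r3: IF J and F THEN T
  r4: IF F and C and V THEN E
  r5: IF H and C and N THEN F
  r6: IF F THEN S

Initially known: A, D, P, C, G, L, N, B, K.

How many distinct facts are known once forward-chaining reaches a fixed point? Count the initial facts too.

14

Round 1: r1 [IF K and A THEN V]; r2 [IF D and P THEN H]. New: V, H.
Round 2: r5 [IF H and C and N THEN F]. New: F.
Round 3: r4 [IF F and C and V THEN E]; r6 [IF F THEN S]. New: E, S.
Closure: {A, B, C, D, E, F, G, H, K, L, N, P, S, V} — 14 facts.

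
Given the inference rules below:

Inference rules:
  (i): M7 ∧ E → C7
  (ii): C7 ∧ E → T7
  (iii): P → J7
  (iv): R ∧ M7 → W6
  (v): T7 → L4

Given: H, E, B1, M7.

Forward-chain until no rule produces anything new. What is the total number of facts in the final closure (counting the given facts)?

7

Round 1 fires (i), giving C7.
Round 2 fires (ii), giving T7.
Round 3 fires (v), giving L4.
Closure: {B1, C7, E, H, L4, M7, T7} — 7 facts.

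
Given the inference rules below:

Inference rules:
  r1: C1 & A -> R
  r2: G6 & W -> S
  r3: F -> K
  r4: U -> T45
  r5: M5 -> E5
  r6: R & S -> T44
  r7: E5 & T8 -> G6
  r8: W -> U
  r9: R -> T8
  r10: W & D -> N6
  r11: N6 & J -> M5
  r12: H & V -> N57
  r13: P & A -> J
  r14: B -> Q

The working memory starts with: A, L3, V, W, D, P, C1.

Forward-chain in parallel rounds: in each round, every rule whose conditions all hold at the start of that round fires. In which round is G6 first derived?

Round 1 fires r1, r8, r10, r13, giving R, U, N6, J.
Round 2 fires r4, r9, r11, giving T45, T8, M5.
Round 3 fires r5, giving E5.
Round 4 fires r7, giving G6.
G6 first appears in round 4.

4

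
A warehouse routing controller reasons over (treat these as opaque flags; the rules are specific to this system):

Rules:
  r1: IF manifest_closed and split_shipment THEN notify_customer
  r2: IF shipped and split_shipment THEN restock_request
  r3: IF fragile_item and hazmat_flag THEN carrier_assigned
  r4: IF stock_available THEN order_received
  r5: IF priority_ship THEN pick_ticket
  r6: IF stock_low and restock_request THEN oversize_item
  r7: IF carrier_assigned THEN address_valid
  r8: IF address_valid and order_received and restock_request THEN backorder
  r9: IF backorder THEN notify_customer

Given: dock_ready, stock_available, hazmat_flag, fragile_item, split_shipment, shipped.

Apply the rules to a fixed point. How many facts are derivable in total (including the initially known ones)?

Round 1 — r2, r3, r4, derive restock_request, carrier_assigned, order_received.
Round 2 — r7, derive address_valid.
Round 3 — r8, derive backorder.
Round 4 — r9, derive notify_customer.
Closure: {address_valid, backorder, carrier_assigned, dock_ready, fragile_item, hazmat_flag, notify_customer, order_received, restock_request, shipped, split_shipment, stock_available} — 12 facts.

12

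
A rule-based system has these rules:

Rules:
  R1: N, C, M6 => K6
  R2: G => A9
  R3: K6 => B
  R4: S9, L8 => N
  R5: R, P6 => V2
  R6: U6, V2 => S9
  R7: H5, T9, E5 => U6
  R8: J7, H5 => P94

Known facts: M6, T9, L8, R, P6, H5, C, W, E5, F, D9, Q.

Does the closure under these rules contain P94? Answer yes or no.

Round 1: R5 [R, P6 => V2]; R7 [H5, T9, E5 => U6]. New: V2, U6.
Round 2: R6 [U6, V2 => S9]. New: S9.
Round 3: R4 [S9, L8 => N]. New: N.
Round 4: R1 [N, C, M6 => K6]. New: K6.
Round 5: R3 [K6 => B]. New: B.
Fixed point reached. P94 is concluded only by R8; R8 needs J7 (never derived).

no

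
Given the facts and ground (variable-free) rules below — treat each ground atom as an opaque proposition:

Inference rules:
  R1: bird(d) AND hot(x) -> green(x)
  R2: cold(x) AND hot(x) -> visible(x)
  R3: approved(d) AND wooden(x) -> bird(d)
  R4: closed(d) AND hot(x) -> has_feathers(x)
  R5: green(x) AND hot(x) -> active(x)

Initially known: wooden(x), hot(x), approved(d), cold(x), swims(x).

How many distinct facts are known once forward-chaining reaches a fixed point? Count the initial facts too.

9

Round 1 — R2, R3, derive visible(x), bird(d).
Round 2 — R1, derive green(x).
Round 3 — R5, derive active(x).
Closure: {active(x), approved(d), bird(d), cold(x), green(x), hot(x), swims(x), visible(x), wooden(x)} — 9 facts.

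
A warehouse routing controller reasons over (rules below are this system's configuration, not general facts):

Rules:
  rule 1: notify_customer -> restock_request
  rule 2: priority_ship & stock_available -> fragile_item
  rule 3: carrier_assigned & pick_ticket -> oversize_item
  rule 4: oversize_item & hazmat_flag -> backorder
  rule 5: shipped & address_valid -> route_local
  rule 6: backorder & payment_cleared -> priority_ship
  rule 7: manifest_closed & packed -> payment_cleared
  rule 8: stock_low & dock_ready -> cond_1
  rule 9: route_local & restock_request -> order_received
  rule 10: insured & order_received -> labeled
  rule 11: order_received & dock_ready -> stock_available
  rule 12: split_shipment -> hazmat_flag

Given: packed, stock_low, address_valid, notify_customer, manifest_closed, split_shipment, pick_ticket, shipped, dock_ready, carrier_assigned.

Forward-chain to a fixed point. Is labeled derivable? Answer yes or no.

Round 1: rule 1 [notify_customer -> restock_request]; rule 3 [carrier_assigned & pick_ticket -> oversize_item]; rule 5 [shipped & address_valid -> route_local]; rule 7 [manifest_closed & packed -> payment_cleared]; rule 8 [stock_low & dock_ready -> cond_1]; rule 12 [split_shipment -> hazmat_flag]. Adds restock_request, oversize_item, route_local, payment_cleared, cond_1, hazmat_flag.
Round 2: rule 4 [oversize_item & hazmat_flag -> backorder]; rule 9 [route_local & restock_request -> order_received]. Adds backorder, order_received.
Round 3: rule 6 [backorder & payment_cleared -> priority_ship]; rule 11 [order_received & dock_ready -> stock_available]. Adds priority_ship, stock_available.
Round 4: rule 2 [priority_ship & stock_available -> fragile_item]. Adds fragile_item.
Fixed point reached. labeled is concluded only by rule 10; rule 10 needs insured (never derived).

no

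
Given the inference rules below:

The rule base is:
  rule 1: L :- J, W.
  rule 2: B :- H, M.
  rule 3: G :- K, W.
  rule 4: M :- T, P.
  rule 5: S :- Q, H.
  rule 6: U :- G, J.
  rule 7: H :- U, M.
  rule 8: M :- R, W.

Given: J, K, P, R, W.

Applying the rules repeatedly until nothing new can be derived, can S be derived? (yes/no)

Round 1: rule 1 [L :- J, W.]; rule 3 [G :- K, W.]; rule 8 [M :- R, W.]. Adds L, G, M.
Round 2: rule 6 [U :- G, J.]. Adds U.
Round 3: rule 7 [H :- U, M.]. Adds H.
Round 4: rule 2 [B :- H, M.]. Adds B.
Fixed point reached. S is concluded only by rule 5; rule 5 needs Q (never derived).

no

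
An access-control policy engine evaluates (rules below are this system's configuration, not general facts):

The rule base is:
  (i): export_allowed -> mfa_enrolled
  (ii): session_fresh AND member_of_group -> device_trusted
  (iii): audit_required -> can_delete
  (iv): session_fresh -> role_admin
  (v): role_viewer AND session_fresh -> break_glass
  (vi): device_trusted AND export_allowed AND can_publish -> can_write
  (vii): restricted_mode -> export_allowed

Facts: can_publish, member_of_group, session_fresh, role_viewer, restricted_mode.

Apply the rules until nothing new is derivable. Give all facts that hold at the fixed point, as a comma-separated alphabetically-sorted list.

break_glass, can_publish, can_write, device_trusted, export_allowed, member_of_group, mfa_enrolled, restricted_mode, role_admin, role_viewer, session_fresh

[1] (ii) [session_fresh AND member_of_group -> device_trusted]; (iv) [session_fresh -> role_admin]; (v) [role_viewer AND session_fresh -> break_glass]; (vii) [restricted_mode -> export_allowed]. ⇒ new: device_trusted, role_admin, break_glass, export_allowed.
[2] (i) [export_allowed -> mfa_enrolled]; (vi) [device_trusted AND export_allowed AND can_publish -> can_write]. ⇒ new: mfa_enrolled, can_write.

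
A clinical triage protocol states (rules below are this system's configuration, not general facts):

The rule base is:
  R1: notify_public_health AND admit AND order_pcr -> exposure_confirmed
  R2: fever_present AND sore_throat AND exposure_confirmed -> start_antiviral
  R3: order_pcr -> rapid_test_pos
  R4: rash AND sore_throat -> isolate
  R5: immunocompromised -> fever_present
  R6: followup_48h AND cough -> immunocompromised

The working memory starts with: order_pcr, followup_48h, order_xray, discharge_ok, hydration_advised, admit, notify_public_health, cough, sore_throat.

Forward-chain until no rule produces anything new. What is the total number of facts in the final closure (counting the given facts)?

[1] R1 [notify_public_health AND admit AND order_pcr -> exposure_confirmed]; R3 [order_pcr -> rapid_test_pos]; R6 [followup_48h AND cough -> immunocompromised]. ⇒ new: exposure_confirmed, rapid_test_pos, immunocompromised.
[2] R5 [immunocompromised -> fever_present]. ⇒ new: fever_present.
[3] R2 [fever_present AND sore_throat AND exposure_confirmed -> start_antiviral]. ⇒ new: start_antiviral.
Closure: {admit, cough, discharge_ok, exposure_confirmed, fever_present, followup_48h, hydration_advised, immunocompromised, notify_public_health, order_pcr, order_xray, rapid_test_pos, sore_throat, start_antiviral} — 14 facts.

14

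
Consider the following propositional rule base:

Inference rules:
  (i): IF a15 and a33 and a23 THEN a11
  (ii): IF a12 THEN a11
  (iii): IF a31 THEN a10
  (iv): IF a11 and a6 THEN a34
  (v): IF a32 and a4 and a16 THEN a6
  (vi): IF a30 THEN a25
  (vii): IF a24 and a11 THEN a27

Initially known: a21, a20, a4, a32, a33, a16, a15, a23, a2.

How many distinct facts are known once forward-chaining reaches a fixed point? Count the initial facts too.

Round 1: (i) [IF a15 and a33 and a23 THEN a11]; (v) [IF a32 and a4 and a16 THEN a6]. Adds a11, a6.
Round 2: (iv) [IF a11 and a6 THEN a34]. Adds a34.
Closure: {a11, a15, a16, a2, a20, a21, a23, a32, a33, a34, a4, a6} — 12 facts.

12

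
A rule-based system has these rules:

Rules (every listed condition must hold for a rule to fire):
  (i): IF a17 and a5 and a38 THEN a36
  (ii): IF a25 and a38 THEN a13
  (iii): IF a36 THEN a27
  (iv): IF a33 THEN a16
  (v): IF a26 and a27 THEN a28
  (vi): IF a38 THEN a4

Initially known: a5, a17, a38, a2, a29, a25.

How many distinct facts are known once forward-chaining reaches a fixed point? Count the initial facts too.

Round 1 — (i), (ii), (vi), derive a36, a13, a4.
Round 2 — (iii), derive a27.
Closure: {a13, a17, a2, a25, a27, a29, a36, a38, a4, a5} — 10 facts.

10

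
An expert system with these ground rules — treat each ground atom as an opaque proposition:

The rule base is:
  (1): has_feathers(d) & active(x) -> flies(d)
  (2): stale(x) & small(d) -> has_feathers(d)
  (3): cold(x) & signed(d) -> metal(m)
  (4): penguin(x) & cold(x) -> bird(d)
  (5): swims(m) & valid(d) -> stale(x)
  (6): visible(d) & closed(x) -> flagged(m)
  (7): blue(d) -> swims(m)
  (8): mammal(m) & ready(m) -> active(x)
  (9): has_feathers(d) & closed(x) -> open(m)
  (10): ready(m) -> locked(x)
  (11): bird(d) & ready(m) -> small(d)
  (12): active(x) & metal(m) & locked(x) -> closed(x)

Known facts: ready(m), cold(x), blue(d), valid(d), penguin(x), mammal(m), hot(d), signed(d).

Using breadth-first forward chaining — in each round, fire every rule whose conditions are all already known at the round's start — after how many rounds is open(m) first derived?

Round 1 fires (3), (4), (7), (8), (10), giving metal(m), bird(d), swims(m), active(x), locked(x).
Round 2 fires (5), (11), (12), giving stale(x), small(d), closed(x).
Round 3 fires (2), giving has_feathers(d).
Round 4 fires (1), (9), giving flies(d), open(m).
open(m) first appears in round 4.

4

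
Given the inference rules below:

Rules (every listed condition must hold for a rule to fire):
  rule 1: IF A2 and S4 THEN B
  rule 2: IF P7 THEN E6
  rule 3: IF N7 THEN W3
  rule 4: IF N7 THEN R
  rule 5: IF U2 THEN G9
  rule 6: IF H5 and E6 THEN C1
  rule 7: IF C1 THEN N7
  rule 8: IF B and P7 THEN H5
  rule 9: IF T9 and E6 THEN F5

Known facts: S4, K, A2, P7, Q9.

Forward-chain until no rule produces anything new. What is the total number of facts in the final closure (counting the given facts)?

12

[1] rule 1 [IF A2 and S4 THEN B]; rule 2 [IF P7 THEN E6]. ⇒ new: B, E6.
[2] rule 8 [IF B and P7 THEN H5]. ⇒ new: H5.
[3] rule 6 [IF H5 and E6 THEN C1]. ⇒ new: C1.
[4] rule 7 [IF C1 THEN N7]. ⇒ new: N7.
[5] rule 3 [IF N7 THEN W3]; rule 4 [IF N7 THEN R]. ⇒ new: W3, R.
Closure: {A2, B, C1, E6, H5, K, N7, P7, Q9, R, S4, W3} — 12 facts.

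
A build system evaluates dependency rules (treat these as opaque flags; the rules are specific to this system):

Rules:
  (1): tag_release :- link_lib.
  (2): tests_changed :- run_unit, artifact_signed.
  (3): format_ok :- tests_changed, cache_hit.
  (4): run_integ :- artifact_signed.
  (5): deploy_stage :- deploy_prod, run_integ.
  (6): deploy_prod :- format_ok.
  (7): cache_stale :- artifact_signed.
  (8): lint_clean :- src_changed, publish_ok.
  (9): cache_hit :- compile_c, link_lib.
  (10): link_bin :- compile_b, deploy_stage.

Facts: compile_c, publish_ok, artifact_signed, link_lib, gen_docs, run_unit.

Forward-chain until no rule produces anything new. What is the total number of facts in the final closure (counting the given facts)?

[1] (1) [tag_release :- link_lib.]; (2) [tests_changed :- run_unit, artifact_signed.]; (4) [run_integ :- artifact_signed.]; (7) [cache_stale :- artifact_signed.]; (9) [cache_hit :- compile_c, link_lib.]. ⇒ new: tag_release, tests_changed, run_integ, cache_stale, cache_hit.
[2] (3) [format_ok :- tests_changed, cache_hit.]. ⇒ new: format_ok.
[3] (6) [deploy_prod :- format_ok.]. ⇒ new: deploy_prod.
[4] (5) [deploy_stage :- deploy_prod, run_integ.]. ⇒ new: deploy_stage.
Closure: {artifact_signed, cache_hit, cache_stale, compile_c, deploy_prod, deploy_stage, format_ok, gen_docs, link_lib, publish_ok, run_integ, run_unit, tag_release, tests_changed} — 14 facts.

14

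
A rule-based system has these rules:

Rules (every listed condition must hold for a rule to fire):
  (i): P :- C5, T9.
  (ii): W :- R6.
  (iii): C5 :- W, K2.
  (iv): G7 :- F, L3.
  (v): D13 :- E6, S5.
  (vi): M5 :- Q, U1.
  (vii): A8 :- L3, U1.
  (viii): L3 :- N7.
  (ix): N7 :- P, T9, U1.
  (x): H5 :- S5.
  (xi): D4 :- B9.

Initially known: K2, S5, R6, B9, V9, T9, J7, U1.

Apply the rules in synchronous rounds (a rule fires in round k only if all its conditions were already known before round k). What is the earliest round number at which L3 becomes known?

5

[1] (ii) [W :- R6.]; (x) [H5 :- S5.]; (xi) [D4 :- B9.]. ⇒ new: W, H5, D4.
[2] (iii) [C5 :- W, K2.]. ⇒ new: C5.
[3] (i) [P :- C5, T9.]. ⇒ new: P.
[4] (ix) [N7 :- P, T9, U1.]. ⇒ new: N7.
[5] (viii) [L3 :- N7.]. ⇒ new: L3.
L3 first appears in round 5.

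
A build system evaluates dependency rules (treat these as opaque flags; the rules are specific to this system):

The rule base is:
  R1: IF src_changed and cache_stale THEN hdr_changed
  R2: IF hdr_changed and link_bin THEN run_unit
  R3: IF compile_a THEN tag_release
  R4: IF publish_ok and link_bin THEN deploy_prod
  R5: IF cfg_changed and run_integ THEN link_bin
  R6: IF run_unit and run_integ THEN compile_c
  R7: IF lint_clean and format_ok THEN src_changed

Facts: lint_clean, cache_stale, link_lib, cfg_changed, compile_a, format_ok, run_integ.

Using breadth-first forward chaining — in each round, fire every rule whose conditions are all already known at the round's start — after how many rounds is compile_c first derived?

Round 1: R3 [IF compile_a THEN tag_release]; R5 [IF cfg_changed and run_integ THEN link_bin]; R7 [IF lint_clean and format_ok THEN src_changed]. New: tag_release, link_bin, src_changed.
Round 2: R1 [IF src_changed and cache_stale THEN hdr_changed]. New: hdr_changed.
Round 3: R2 [IF hdr_changed and link_bin THEN run_unit]. New: run_unit.
Round 4: R6 [IF run_unit and run_integ THEN compile_c]. New: compile_c.
compile_c first appears in round 4.

4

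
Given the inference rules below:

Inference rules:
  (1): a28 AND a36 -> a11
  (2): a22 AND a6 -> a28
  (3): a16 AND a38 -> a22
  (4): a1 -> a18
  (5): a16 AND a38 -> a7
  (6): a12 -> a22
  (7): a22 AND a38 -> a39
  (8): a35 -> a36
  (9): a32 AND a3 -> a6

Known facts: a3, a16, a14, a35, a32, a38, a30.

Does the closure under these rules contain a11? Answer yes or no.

Round 1 — (3), (5), (8), (9), derive a22, a7, a36, a6.
Round 2 — (2), (7), derive a28, a39.
Round 3 — (1), derive a11.
a11 appears in round 3, so it is derivable.

yes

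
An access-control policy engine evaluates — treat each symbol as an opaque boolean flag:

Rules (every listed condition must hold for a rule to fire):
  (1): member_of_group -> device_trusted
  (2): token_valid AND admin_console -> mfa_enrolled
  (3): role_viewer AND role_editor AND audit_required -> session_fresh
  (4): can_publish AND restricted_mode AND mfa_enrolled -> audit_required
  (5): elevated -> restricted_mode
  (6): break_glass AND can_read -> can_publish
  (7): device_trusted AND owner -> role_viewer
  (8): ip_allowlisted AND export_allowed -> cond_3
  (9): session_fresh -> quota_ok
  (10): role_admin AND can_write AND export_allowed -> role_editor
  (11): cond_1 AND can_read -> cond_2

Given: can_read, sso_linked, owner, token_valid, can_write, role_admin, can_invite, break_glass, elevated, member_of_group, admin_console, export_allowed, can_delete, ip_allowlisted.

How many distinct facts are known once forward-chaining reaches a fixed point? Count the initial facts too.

24

Round 1 — (1), (2), (5), (6), (8), (10), derive device_trusted, mfa_enrolled, restricted_mode, can_publish, cond_3, role_editor.
Round 2 — (4), (7), derive audit_required, role_viewer.
Round 3 — (3), derive session_fresh.
Round 4 — (9), derive quota_ok.
Closure: {admin_console, audit_required, break_glass, can_delete, can_invite, can_publish, can_read, can_write, cond_3, device_trusted, elevated, export_allowed, ip_allowlisted, member_of_group, mfa_enrolled, owner, quota_ok, restricted_mode, role_admin, role_editor, role_viewer, session_fresh, sso_linked, token_valid} — 24 facts.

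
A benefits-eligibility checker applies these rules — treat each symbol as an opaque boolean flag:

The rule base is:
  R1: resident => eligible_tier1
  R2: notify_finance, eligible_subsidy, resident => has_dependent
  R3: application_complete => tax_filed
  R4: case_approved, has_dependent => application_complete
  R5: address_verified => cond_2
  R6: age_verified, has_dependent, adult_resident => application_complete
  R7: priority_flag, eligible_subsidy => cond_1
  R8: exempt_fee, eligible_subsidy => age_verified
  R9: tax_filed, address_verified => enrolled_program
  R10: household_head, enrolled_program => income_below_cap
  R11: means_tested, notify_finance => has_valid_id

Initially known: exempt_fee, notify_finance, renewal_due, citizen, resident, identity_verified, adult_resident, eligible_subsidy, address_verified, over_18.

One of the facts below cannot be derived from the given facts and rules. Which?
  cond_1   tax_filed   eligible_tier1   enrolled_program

[1] R1 [resident => eligible_tier1]; R2 [notify_finance, eligible_subsidy, resident => has_dependent]; R5 [address_verified => cond_2]; R8 [exempt_fee, eligible_subsidy => age_verified]. ⇒ new: eligible_tier1, has_dependent, cond_2, age_verified.
[2] R6 [age_verified, has_dependent, adult_resident => application_complete]. ⇒ new: application_complete.
[3] R3 [application_complete => tax_filed]. ⇒ new: tax_filed.
[4] R9 [tax_filed, address_verified => enrolled_program]. ⇒ new: enrolled_program.
Derived: eligible_tier1 (round 1), enrolled_program (round 4), tax_filed (round 3). cond_1 never appears in any round.

cond_1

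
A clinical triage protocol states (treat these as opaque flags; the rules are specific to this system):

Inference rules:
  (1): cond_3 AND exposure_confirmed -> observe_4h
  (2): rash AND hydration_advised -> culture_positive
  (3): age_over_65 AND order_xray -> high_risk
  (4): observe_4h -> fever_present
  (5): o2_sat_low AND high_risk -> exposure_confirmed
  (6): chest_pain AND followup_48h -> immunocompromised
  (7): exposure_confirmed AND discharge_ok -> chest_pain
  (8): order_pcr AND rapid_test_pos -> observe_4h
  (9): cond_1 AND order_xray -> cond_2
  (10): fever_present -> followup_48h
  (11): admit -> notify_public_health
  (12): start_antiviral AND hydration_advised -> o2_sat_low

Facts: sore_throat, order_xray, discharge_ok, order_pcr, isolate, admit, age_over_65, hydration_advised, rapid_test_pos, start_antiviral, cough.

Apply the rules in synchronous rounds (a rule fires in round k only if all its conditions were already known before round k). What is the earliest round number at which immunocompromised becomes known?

[1] (3) [age_over_65 AND order_xray -> high_risk]; (8) [order_pcr AND rapid_test_pos -> observe_4h]; (11) [admit -> notify_public_health]; (12) [start_antiviral AND hydration_advised -> o2_sat_low]. ⇒ new: high_risk, observe_4h, notify_public_health, o2_sat_low.
[2] (4) [observe_4h -> fever_present]; (5) [o2_sat_low AND high_risk -> exposure_confirmed]. ⇒ new: fever_present, exposure_confirmed.
[3] (7) [exposure_confirmed AND discharge_ok -> chest_pain]; (10) [fever_present -> followup_48h]. ⇒ new: chest_pain, followup_48h.
[4] (6) [chest_pain AND followup_48h -> immunocompromised]. ⇒ new: immunocompromised.
immunocompromised first appears in round 4.

4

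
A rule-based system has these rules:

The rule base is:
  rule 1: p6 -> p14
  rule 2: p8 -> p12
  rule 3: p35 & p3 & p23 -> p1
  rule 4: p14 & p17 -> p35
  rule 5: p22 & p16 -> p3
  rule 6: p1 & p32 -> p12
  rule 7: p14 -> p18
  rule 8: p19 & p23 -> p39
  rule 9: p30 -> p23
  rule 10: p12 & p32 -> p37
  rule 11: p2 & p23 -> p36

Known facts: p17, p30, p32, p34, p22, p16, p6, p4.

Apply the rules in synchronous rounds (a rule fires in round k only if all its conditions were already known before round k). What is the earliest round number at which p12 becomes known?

Round 1 fires rule 1, rule 5, rule 9, giving p14, p3, p23.
Round 2 fires rule 4, rule 7, giving p35, p18.
Round 3 fires rule 3, giving p1.
Round 4 fires rule 6, giving p12.
p12 first appears in round 4.

4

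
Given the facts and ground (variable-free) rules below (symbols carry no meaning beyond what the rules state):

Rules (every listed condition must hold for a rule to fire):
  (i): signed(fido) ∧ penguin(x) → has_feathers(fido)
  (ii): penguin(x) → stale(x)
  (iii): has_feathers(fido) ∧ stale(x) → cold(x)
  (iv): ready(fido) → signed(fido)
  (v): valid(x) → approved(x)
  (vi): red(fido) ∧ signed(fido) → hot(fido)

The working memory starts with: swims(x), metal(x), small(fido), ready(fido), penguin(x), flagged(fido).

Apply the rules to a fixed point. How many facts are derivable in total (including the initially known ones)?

Round 1: (ii) [penguin(x) → stale(x)]; (iv) [ready(fido) → signed(fido)]. New: stale(x), signed(fido).
Round 2: (i) [signed(fido) ∧ penguin(x) → has_feathers(fido)]. New: has_feathers(fido).
Round 3: (iii) [has_feathers(fido) ∧ stale(x) → cold(x)]. New: cold(x).
Closure: {cold(x), flagged(fido), has_feathers(fido), metal(x), penguin(x), ready(fido), signed(fido), small(fido), stale(x), swims(x)} — 10 facts.

10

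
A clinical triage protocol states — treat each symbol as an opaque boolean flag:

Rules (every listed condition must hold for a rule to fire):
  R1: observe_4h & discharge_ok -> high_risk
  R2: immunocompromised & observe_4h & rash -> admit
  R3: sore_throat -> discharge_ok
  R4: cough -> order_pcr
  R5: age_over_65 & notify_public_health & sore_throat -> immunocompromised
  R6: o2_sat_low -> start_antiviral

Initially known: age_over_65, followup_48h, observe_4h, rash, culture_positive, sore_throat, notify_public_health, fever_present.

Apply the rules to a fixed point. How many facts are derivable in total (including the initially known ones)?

12

Round 1 fires R3, R5, giving discharge_ok, immunocompromised.
Round 2 fires R1, R2, giving high_risk, admit.
Closure: {admit, age_over_65, culture_positive, discharge_ok, fever_present, followup_48h, high_risk, immunocompromised, notify_public_health, observe_4h, rash, sore_throat} — 12 facts.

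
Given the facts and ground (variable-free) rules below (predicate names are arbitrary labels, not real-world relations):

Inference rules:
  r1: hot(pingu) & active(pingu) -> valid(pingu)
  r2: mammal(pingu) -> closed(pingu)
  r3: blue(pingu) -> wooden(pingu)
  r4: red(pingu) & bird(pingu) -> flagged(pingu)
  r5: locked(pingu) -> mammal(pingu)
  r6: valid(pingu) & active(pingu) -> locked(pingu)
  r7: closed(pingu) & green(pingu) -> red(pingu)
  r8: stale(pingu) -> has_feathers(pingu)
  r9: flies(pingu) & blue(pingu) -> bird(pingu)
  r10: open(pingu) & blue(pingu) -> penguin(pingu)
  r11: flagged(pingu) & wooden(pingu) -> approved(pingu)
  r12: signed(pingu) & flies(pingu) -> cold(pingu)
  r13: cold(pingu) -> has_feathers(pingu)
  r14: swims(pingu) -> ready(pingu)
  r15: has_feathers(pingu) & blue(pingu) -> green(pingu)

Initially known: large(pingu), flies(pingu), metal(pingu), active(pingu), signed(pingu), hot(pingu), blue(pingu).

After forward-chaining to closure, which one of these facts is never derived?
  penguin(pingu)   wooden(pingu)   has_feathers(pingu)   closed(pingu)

Round 1 — r1, r3, r9, r12, derive valid(pingu), wooden(pingu), bird(pingu), cold(pingu).
Round 2 — r6, r13, derive locked(pingu), has_feathers(pingu).
Round 3 — r5, r15, derive mammal(pingu), green(pingu).
Round 4 — r2, derive closed(pingu).
Round 5 — r7, derive red(pingu).
Round 6 — r4, derive flagged(pingu).
Round 7 — r11, derive approved(pingu).
Derived: wooden(pingu) (round 1), closed(pingu) (round 4), has_feathers(pingu) (round 2). penguin(pingu) never appears in any round.

penguin(pingu)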